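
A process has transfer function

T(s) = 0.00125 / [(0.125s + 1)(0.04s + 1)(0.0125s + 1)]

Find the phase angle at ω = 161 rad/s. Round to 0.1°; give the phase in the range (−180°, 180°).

128.1°

At ω = 161 rad/s:
pole (1 + j161·0.125) = 1 + j20.125 → |·| ≈ 20.15, ∠ ≈ 87.16°
pole (1 + j161·0.04) = 1 + j6.44 → |·| ≈ 6.5172, ∠ ≈ 81.17°
pole (1 + j161·0.0125) = 1 + j2.0125 → |·| ≈ 2.2473, ∠ ≈ 63.58°
∠T = (0°) − (87.16° + 81.17° + 63.58°) = -231.91° ≡ 128.09° (principal value)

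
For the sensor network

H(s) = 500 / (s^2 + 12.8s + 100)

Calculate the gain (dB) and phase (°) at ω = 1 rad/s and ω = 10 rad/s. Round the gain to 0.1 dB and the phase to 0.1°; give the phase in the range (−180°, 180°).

At s = jω = j1:
quadratic: (j1)² + 12.8·j1 + 100 = 99 + j12.8 → |·| ≈ 99.824, ∠ ≈ 7.37°
|H| = 500 / 99.824 ≈ 5.0088
Gain = 20 log₁₀(5.0088) ≈ 13.99 dB
∠H = 0.00° − 7.37° = -7.37°

At s = jω = j10:
quadratic: (j10)² + 12.8·j10 + 100 = 0 + j128 → |·| ≈ 128, ∠ ≈ 90.00°
|H| = 500 / 128 ≈ 3.9062
Gain = 20 log₁₀(3.9062) ≈ 11.84 dB
∠H = 0.00° − 90.00° = -90.00°

ω = 1: 14.0 dB, -7.4°; ω = 10: 11.8 dB, -90.0°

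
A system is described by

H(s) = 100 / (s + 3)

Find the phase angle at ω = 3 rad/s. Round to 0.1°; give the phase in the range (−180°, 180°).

Substitute s = j3:
Numerator: 100 = 100 + j0
Denominator: (j3) + 3 = 3 + j3
|N| = √(100² + 0²) ≈ 100, ∠N ≈ 0.00°
|D| = √(3² + 3²) ≈ 4.2426, ∠D ≈ 45.00°
∠H = 0.00° − 45.00° = -45.00°

-45.0°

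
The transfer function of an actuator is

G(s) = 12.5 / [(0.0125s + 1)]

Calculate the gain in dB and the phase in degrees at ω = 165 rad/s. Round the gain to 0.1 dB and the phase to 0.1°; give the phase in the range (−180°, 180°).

At ω = 165 rad/s:
pole (1 + j165·0.0125) = 1 + j2.0625 → |·| ≈ 2.2921, ∠ ≈ 64.13°
|G| = 12.5 · 1 / (2.2921) ≈ 5.4535
Gain = 20 log₁₀(5.4535) ≈ 14.73 dB
∠G = (0°) − (64.13°) = -64.13°

14.7 dB, -64.1°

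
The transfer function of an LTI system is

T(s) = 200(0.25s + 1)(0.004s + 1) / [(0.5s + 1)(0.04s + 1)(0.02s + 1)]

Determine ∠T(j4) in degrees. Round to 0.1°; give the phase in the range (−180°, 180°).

At ω = 4 rad/s:
zero (1 + j4·0.25) = 1 + j1 → |·| ≈ 1.4142, ∠ ≈ 45.00°
zero (1 + j4·0.004) = 1 + j0.016 → |·| ≈ 1.0001, ∠ ≈ 0.92°
pole (1 + j4·0.5) = 1 + j2 → |·| ≈ 2.2361, ∠ ≈ 63.43°
pole (1 + j4·0.04) = 1 + j0.16 → |·| ≈ 1.0127, ∠ ≈ 9.09°
pole (1 + j4·0.02) = 1 + j0.08 → |·| ≈ 1.0032, ∠ ≈ 4.57°
∠T = (45.00° + 0.92°) − (63.43° + 9.09° + 4.57°) = -31.17°

-31.2°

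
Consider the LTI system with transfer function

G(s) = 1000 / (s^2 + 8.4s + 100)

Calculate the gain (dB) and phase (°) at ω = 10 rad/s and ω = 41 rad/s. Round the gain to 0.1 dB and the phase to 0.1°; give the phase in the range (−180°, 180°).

At s = jω = j10:
quadratic: (j10)² + 8.4·j10 + 100 = 0 + j84 → |·| ≈ 84, ∠ ≈ 90.00°
|G| = 1000 / 84 ≈ 11.905
Gain = 20 log₁₀(11.905) ≈ 21.51 dB
∠G = 0.00° − 90.00° = -90.00°

At s = jω = j41:
quadratic: (j41)² + 8.4·j41 + 100 = -1581 + j344.4 → |·| ≈ 1618.1, ∠ ≈ 167.71°
|G| = 1000 / 1618.1 ≈ 0.61801
Gain = 20 log₁₀(0.61801) ≈ -4.18 dB
∠G = 0.00° − 167.71° = -167.71°

ω = 10: 21.5 dB, -90.0°; ω = 41: -4.2 dB, -167.7°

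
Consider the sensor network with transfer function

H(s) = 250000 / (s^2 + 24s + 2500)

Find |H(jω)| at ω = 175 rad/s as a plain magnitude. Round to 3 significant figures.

8.79

At s = jω = j175:
quadratic: (j175)² + 24·j175 + 2500 = -28125 + j4200 → |·| ≈ 28437, ∠ ≈ 171.51°
|H| = 250000 / 28437 ≈ 8.7914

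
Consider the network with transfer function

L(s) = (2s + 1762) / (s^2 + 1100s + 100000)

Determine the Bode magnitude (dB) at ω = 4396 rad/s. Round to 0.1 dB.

-66.9 dB

Substitute s = j4396:
Numerator: 2(j4396) + 1762 = 1762 + j8792
Denominator: (j4396)^2 + 1100(j4396) + 100000 = -19224816 + j4835600
|N| = √(1762² + 8792²) ≈ 8966.8, ∠N ≈ 78.67°
|D| = √(19224816² + 4835600²) ≈ 1.9824e+07, ∠D ≈ 165.88°
|L| = 8966.8 / 1.9824e+07 ≈ 0.00045232
Gain = 20 log₁₀(0.00045232) ≈ -66.89 dB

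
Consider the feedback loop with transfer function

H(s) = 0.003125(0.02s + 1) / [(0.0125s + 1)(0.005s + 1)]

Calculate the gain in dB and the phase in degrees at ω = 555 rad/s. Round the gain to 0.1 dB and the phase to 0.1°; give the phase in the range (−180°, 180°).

-55.5 dB, -67.1°

At ω = 555 rad/s:
zero (1 + j555·0.02) = 1 + j11.1 → |·| ≈ 11.145, ∠ ≈ 84.85°
pole (1 + j555·0.0125) = 1 + j6.9375 → |·| ≈ 7.0092, ∠ ≈ 81.80°
pole (1 + j555·0.005) = 1 + j2.775 → |·| ≈ 2.9497, ∠ ≈ 70.18°
|H| = 0.003125 · 11.145 / (7.0092 · 2.9497) ≈ 0.0016845
Gain = 20 log₁₀(0.0016845) ≈ -55.47 dB
∠H = (84.85°) − (81.80° + 70.18°) = -67.13°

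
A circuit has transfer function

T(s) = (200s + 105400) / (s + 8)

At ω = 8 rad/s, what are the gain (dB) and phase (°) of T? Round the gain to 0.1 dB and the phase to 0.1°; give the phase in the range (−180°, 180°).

Substitute s = j8:
Numerator: 200(j8) + 105400 = 105400 + j1600
Denominator: (j8) + 8 = 8 + j8
|N| = √(105400² + 1600²) ≈ 1.0541e+05, ∠N ≈ 0.87°
|D| = √(8² + 8²) ≈ 11.314, ∠D ≈ 45.00°
|T| = 1.0541e+05 / 11.314 ≈ 9316.8
Gain = 20 log₁₀(9316.8) ≈ 79.39 dB
∠T = 0.87° − 45.00° = -44.13°

79.4 dB, -44.1°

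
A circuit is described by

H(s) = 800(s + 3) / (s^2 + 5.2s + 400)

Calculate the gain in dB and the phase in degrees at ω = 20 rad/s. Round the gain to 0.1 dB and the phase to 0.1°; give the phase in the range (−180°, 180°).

At s = jω = j20:
zero (s+3): 3 + j20 → |·| = √(3²+20²) = √409 ≈ 20.224, ∠ = arctan(20/3) ≈ 81.47°
quadratic: (j20)² + 5.2·j20 + 400 = 0 + j104 → |·| ≈ 104, ∠ ≈ 90.00°
|H| = 800 · 20.224 / 104 ≈ 155.57
Gain = 20 log₁₀(155.57) ≈ 43.84 dB
∠H = 81.47° − 90.00° = -8.53°

43.8 dB, -8.5°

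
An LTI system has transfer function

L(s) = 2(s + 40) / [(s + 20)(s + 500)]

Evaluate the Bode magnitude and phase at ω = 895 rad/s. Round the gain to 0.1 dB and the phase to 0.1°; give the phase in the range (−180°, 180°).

-54.2 dB, -62.1°

At s = jω = j895:
zero (s+40): 40 + j895 → |·| = √(40²+895²) = √802625 ≈ 895.89, ∠ = arctan(895/40) ≈ 87.44°
pole (s+20): 20 + j895 → |·| = √(20²+895²) = √801425 ≈ 895.22, ∠ = arctan(895/20) ≈ 88.72°
pole (s+500): 500 + j895 → |·| = √(500²+895²) = √1051025 ≈ 1025.2, ∠ = arctan(895/500) ≈ 60.81°
|L| = 2 · 895.89 / 9.1778e+05 ≈ 0.0019523
Gain = 20 log₁₀(0.0019523) ≈ -54.19 dB
∠L = 87.44° − 149.53° = -62.09°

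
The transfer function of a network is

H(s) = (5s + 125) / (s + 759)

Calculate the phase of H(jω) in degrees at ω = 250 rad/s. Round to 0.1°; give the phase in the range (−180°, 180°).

Substitute s = j250:
Numerator: 5(j250) + 125 = 125 + j1250
Denominator: (j250) + 759 = 759 + j250
|N| = √(125² + 1250²) ≈ 1256.2, ∠N ≈ 84.29°
|D| = √(759² + 250²) ≈ 799.11, ∠D ≈ 18.23°
∠H = 84.29° − 18.23° = 66.06°

66.1°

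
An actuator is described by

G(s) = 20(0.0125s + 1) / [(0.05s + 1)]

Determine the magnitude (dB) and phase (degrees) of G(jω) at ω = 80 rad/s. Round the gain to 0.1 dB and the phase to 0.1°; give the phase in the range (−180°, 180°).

At ω = 80 rad/s:
zero (1 + j80·0.0125) = 1 + j1 → |·| ≈ 1.4142, ∠ ≈ 45.00°
pole (1 + j80·0.05) = 1 + j4 → |·| ≈ 4.1231, ∠ ≈ 75.96°
|G| = 20 · 1.4142 / (4.1231) ≈ 6.8599
Gain = 20 log₁₀(6.8599) ≈ 16.73 dB
∠G = (45.00°) − (75.96°) = -30.96°

16.7 dB, -31.0°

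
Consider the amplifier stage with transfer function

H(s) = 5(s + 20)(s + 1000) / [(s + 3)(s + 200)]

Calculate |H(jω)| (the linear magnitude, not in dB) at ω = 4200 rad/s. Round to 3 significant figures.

5.13

At s = jω = j4200:
zero (s+20): 20 + j4200 → |·| = √(20²+4200²) = √17640400 ≈ 4200, ∠ = arctan(4200/20) ≈ 89.73°
zero (s+1000): 1000 + j4200 → |·| = √(1000²+4200²) = √18640000 ≈ 4317.4, ∠ = arctan(4200/1000) ≈ 76.61°
pole (s+3): 3 + j4200 → |·| = √(3²+4200²) = √17640009 ≈ 4200, ∠ = arctan(4200/3) ≈ 89.96°
pole (s+200): 200 + j4200 → |·| = √(200²+4200²) = √17680000 ≈ 4204.8, ∠ = arctan(4200/200) ≈ 87.27°
|H| = 5 · 1.8133e+07 / 1.766e+07 ≈ 5.1339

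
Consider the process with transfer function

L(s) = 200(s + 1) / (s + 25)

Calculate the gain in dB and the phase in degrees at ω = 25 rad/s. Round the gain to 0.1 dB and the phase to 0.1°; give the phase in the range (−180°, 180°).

At s = jω = j25:
zero (s+1): 1 + j25 → |·| = √(1²+25²) = √626 ≈ 25.02, ∠ = arctan(25/1) ≈ 87.71°
pole (s+25): 25 + j25 → |·| = √(25²+25²) = √1250 ≈ 35.355, ∠ = arctan(25/25) ≈ 45.00°
|L| = 200 · 25.02 / 35.355 ≈ 141.54
Gain = 20 log₁₀(141.54) ≈ 43.02 dB
∠L = 87.71° − 45.00° = 42.71°

43.0 dB, 42.7°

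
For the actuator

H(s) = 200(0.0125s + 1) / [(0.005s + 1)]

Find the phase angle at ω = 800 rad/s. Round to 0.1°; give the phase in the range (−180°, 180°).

At ω = 800 rad/s:
zero (1 + j800·0.0125) = 1 + j10 → |·| ≈ 10.05, ∠ ≈ 84.29°
pole (1 + j800·0.005) = 1 + j4 → |·| ≈ 4.1231, ∠ ≈ 75.96°
∠H = (84.29°) − (75.96°) = 8.33°

8.3°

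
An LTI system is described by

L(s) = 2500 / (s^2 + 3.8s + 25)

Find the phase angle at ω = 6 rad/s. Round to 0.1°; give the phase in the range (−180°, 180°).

-115.8°

At s = jω = j6:
quadratic: (j6)² + 3.8·j6 + 25 = -11 + j22.8 → |·| ≈ 25.315, ∠ ≈ 115.76°
∠L = 0.00° − 115.76° = -115.76°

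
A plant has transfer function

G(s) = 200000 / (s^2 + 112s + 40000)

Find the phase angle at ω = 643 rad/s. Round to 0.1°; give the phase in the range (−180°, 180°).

-169.1°

At s = jω = j643:
quadratic: (j643)² + 112·j643 + 40000 = -373449 + j72016 → |·| ≈ 3.8033e+05, ∠ ≈ 169.09°
∠G = 0.00° − 169.09° = -169.09°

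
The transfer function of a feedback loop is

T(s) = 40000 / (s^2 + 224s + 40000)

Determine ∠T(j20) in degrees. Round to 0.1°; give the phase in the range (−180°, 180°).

At s = jω = j20:
quadratic: (j20)² + 224·j20 + 40000 = 39600 + j4480 → |·| ≈ 39853, ∠ ≈ 6.45°
∠T = 0.00° − 6.45° = -6.45°

-6.5°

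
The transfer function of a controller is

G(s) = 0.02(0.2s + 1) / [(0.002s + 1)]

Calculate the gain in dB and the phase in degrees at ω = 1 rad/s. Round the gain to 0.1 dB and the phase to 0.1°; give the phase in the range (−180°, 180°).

At ω = 1 rad/s:
zero (1 + j1·0.2) = 1 + j0.2 → |·| ≈ 1.0198, ∠ ≈ 11.31°
pole (1 + j1·0.002) = 1 + j0.002 → |·| ≈ 1, ∠ ≈ 0.11°
|G| = 0.02 · 1.0198 / (1) ≈ 0.020396
Gain = 20 log₁₀(0.020396) ≈ -33.81 dB
∠G = (11.31°) − (0.11°) = 11.20°

-33.8 dB, 11.2°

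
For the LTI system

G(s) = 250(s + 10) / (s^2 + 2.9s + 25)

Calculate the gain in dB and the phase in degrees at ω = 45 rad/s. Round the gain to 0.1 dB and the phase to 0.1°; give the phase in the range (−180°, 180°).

At s = jω = j45:
zero (s+10): 10 + j45 → |·| = √(10²+45²) = √2125 ≈ 46.098, ∠ = arctan(45/10) ≈ 77.47°
quadratic: (j45)² + 2.9·j45 + 25 = -2000 + j130.5 → |·| ≈ 2004.3, ∠ ≈ 176.27°
|G| = 250 · 46.098 / 2004.3 ≈ 5.7499
Gain = 20 log₁₀(5.7499) ≈ 15.19 dB
∠G = 77.47° − 176.27° = -98.80°

15.2 dB, -98.8°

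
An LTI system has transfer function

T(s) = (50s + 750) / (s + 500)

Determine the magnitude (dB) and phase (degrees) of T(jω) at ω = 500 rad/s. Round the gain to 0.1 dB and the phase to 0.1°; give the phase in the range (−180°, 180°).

Substitute s = j500:
Numerator: 50(j500) + 750 = 750 + j25000
Denominator: (j500) + 500 = 500 + j500
|N| = √(750² + 25000²) ≈ 25011, ∠N ≈ 88.28°
|D| = √(500² + 500²) ≈ 707.11, ∠D ≈ 45.00°
|T| = 25011 / 707.11 ≈ 35.371
Gain = 20 log₁₀(35.371) ≈ 30.97 dB
∠T = 88.28° − 45.00° = 43.28°

31.0 dB, 43.3°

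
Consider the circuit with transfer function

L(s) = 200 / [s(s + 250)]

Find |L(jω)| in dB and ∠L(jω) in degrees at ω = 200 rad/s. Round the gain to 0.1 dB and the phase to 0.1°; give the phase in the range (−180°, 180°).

At s = jω = j200:
pole (s+250): 250 + j200 → |·| = √(250²+200²) = √102500 ≈ 320.16, ∠ = arctan(200/250) ≈ 38.66°
pole at origin: |s| = 200, ∠ = 90.00° (in denominator)
|L| = 200 / 64032 ≈ 0.0031234
Gain = 20 log₁₀(0.0031234) ≈ -50.11 dB
∠L = 0.00° − 128.66° = -128.66°

-50.1 dB, -128.7°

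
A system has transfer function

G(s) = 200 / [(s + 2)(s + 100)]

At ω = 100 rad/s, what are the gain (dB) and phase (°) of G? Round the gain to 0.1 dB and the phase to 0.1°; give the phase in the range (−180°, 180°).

At s = jω = j100:
pole (s+2): 2 + j100 → |·| = √(2²+100²) = √10004 ≈ 100.02, ∠ = arctan(100/2) ≈ 88.85°
pole (s+100): 100 + j100 → |·| = √(100²+100²) = √20000 ≈ 141.42, ∠ = arctan(100/100) ≈ 45.00°
|G| = 200 / 14145 ≈ 0.014139
Gain = 20 log₁₀(0.014139) ≈ -36.99 dB
∠G = 0.00° − 133.85° = -133.85°

-37.0 dB, -133.9°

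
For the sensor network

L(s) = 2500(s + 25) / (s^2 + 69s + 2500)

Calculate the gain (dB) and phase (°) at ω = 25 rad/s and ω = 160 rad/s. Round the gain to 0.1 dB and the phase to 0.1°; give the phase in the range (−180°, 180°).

At s = jω = j25:
zero (s+25): 25 + j25 → |·| = √(25²+25²) = √1250 ≈ 35.355, ∠ = arctan(25/25) ≈ 45.00°
quadratic: (j25)² + 69·j25 + 2500 = 1875 + j1725 → |·| ≈ 2547.8, ∠ ≈ 42.61°
|L| = 2500 · 35.355 / 2547.8 ≈ 34.692
Gain = 20 log₁₀(34.692) ≈ 30.80 dB
∠L = 45.00° − 42.61° = 2.39°

At s = jω = j160:
zero (s+25): 25 + j160 → |·| = √(25²+160²) = √26225 ≈ 161.94, ∠ = arctan(160/25) ≈ 81.12°
quadratic: (j160)² + 69·j160 + 2500 = -23100 + j11040 → |·| ≈ 25603, ∠ ≈ 154.46°
|L| = 2500 · 161.94 / 25603 ≈ 15.813
Gain = 20 log₁₀(15.813) ≈ 23.98 dB
∠L = 81.12° − 154.46° = -73.34°

ω = 25: 30.8 dB, 2.4°; ω = 160: 24.0 dB, -73.3°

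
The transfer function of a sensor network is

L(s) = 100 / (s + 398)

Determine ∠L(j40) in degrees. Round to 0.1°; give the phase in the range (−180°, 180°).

Substitute s = j40:
Numerator: 100 = 100 + j0
Denominator: (j40) + 398 = 398 + j40
|N| = √(100² + 0²) ≈ 100, ∠N ≈ 0.00°
|D| = √(398² + 40²) ≈ 400, ∠D ≈ 5.74°
∠L = 0.00° − 5.74° = -5.74°

-5.7°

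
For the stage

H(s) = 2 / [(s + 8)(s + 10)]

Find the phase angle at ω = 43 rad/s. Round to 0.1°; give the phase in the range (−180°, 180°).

-156.4°

At s = jω = j43:
pole (s+8): 8 + j43 → |·| = √(8²+43²) = √1913 ≈ 43.738, ∠ = arctan(43/8) ≈ 79.46°
pole (s+10): 10 + j43 → |·| = √(10²+43²) = √1949 ≈ 44.147, ∠ = arctan(43/10) ≈ 76.91°
∠H = 0.00° − 156.37° = -156.37°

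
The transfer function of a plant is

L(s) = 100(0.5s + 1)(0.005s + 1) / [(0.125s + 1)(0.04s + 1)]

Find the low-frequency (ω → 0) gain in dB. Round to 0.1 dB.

L(0) = 100 · 1 / 1 = 100
20 log₁₀(100) ≈ 40.00 dB

40.0 dB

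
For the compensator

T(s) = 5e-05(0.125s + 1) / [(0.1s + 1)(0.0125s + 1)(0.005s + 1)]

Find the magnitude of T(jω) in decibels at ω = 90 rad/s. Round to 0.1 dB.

-88.5 dB

At ω = 90 rad/s:
zero (1 + j90·0.125) = 1 + j11.25 → |·| ≈ 11.294, ∠ ≈ 84.92°
pole (1 + j90·0.1) = 1 + j9 → |·| ≈ 9.0554, ∠ ≈ 83.66°
pole (1 + j90·0.0125) = 1 + j1.125 → |·| ≈ 1.5052, ∠ ≈ 48.37°
pole (1 + j90·0.005) = 1 + j0.45 → |·| ≈ 1.0966, ∠ ≈ 24.23°
|T| = 5e-05 · 11.294 / (9.0554 · 1.5052 · 1.0966) ≈ 3.778e-05
Gain = 20 log₁₀(3.778e-05) ≈ -88.45 dB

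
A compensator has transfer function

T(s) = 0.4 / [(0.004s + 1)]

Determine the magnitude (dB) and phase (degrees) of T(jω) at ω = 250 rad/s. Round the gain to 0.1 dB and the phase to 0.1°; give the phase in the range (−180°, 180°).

-11.0 dB, -45.0°

At ω = 250 rad/s:
pole (1 + j250·0.004) = 1 + j1 → |·| ≈ 1.4142, ∠ ≈ 45.00°
|T| = 0.4 · 1 / (1.4142) ≈ 0.28285
Gain = 20 log₁₀(0.28285) ≈ -10.97 dB
∠T = (0°) − (45.00°) = -45.00°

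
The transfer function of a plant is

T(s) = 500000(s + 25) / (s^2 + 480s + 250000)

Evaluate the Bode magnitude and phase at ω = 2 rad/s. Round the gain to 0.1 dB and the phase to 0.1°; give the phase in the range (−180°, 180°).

34.0 dB, 4.4°

At s = jω = j2:
zero (s+25): 25 + j2 → |·| = √(25²+2²) = √629 ≈ 25.08, ∠ = arctan(2/25) ≈ 4.57°
quadratic: (j2)² + 480·j2 + 250000 = 249996 + j960 → |·| ≈ 2.5e+05, ∠ ≈ 0.22°
|T| = 500000 · 25.08 / 2.5e+05 ≈ 50.16
Gain = 20 log₁₀(50.16) ≈ 34.01 dB
∠T = 4.57° − 0.22° = 4.35°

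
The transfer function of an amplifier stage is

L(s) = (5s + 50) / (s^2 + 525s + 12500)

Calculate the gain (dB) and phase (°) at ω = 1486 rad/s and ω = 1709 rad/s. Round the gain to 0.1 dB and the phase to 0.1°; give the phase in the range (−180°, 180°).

Substitute s = j1486:
Numerator: 5(j1486) + 50 = 50 + j7430
Denominator: (j1486)^2 + 525(j1486) + 12500 = -2195696 + j780150
|N| = √(50² + 7430²) ≈ 7430.2, ∠N ≈ 89.61°
|D| = √(2195696² + 780150²) ≈ 2.3302e+06, ∠D ≈ 160.44°
|L| = 7430.2 / 2.3302e+06 ≈ 0.0031887
Gain = 20 log₁₀(0.0031887) ≈ -49.93 dB
∠L = 89.61° − 160.44° = -70.83°

Substitute s = j1709:
Numerator: 5(j1709) + 50 = 50 + j8545
Denominator: (j1709)^2 + 525(j1709) + 12500 = -2908181 + j897225
|N| = √(50² + 8545²) ≈ 8545.1, ∠N ≈ 89.66°
|D| = √(2908181² + 897225²) ≈ 3.0434e+06, ∠D ≈ 162.85°
|L| = 8545.1 / 3.0434e+06 ≈ 0.0028077
Gain = 20 log₁₀(0.0028077) ≈ -51.03 dB
∠L = 89.66° − 162.85° = -73.19°

ω = 1486: -49.9 dB, -70.8°; ω = 1709: -51.0 dB, -73.2°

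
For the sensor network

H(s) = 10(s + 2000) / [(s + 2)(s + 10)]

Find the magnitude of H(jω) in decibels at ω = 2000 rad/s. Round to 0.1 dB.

-43.0 dB

At s = jω = j2000:
zero (s+2000): 2000 + j2000 → |·| = √(2000²+2000²) = √8000000 ≈ 2828.4, ∠ = arctan(2000/2000) ≈ 45.00°
pole (s+2): 2 + j2000 → |·| = √(2²+2000²) = √4000004 ≈ 2000, ∠ = arctan(2000/2) ≈ 89.94°
pole (s+10): 10 + j2000 → |·| = √(10²+2000²) = √4000100 ≈ 2000, ∠ = arctan(2000/10) ≈ 89.71°
|H| = 10 · 2828.4 / 4e+06 ≈ 0.007071
Gain = 20 log₁₀(0.007071) ≈ -43.01 dB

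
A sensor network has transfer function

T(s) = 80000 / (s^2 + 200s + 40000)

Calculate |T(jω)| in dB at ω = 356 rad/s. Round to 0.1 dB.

-2.9 dB

At s = jω = j356:
quadratic: (j356)² + 200·j356 + 40000 = -86736 + j71200 → |·| ≈ 1.1222e+05, ∠ ≈ 140.62°
|T| = 80000 / 1.1222e+05 ≈ 0.71289
Gain = 20 log₁₀(0.71289) ≈ -2.94 dB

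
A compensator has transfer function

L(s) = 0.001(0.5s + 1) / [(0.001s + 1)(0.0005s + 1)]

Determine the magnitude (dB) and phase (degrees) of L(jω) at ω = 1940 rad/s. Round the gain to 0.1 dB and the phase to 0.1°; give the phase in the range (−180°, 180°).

-9.9 dB, -16.9°

At ω = 1940 rad/s:
zero (1 + j1940·0.5) = 1 + j970 → |·| ≈ 970, ∠ ≈ 89.94°
pole (1 + j1940·0.001) = 1 + j1.94 → |·| ≈ 2.1826, ∠ ≈ 62.73°
pole (1 + j1940·0.0005) = 1 + j0.97 → |·| ≈ 1.3932, ∠ ≈ 44.13°
|L| = 0.001 · 970 / (2.1826 · 1.3932) ≈ 0.319
Gain = 20 log₁₀(0.319) ≈ -9.92 dB
∠L = (89.94°) − (62.73° + 44.13°) = -16.92°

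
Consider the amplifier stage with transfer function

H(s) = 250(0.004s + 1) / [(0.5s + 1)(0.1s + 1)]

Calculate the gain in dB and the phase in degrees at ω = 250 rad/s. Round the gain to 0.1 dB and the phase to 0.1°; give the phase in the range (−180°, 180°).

At ω = 250 rad/s:
zero (1 + j250·0.004) = 1 + j1 → |·| ≈ 1.4142, ∠ ≈ 45.00°
pole (1 + j250·0.5) = 1 + j125 → |·| ≈ 125, ∠ ≈ 89.54°
pole (1 + j250·0.1) = 1 + j25 → |·| ≈ 25.02, ∠ ≈ 87.71°
|H| = 250 · 1.4142 / (125 · 25.02) ≈ 0.11305
Gain = 20 log₁₀(0.11305) ≈ -18.93 dB
∠H = (45.00°) − (89.54° + 87.71°) = -132.25°

-18.9 dB, -132.3°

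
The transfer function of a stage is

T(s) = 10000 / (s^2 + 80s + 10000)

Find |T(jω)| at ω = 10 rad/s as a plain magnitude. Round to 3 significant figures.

1.01

At s = jω = j10:
quadratic: (j10)² + 80·j10 + 10000 = 9900 + j800 → |·| ≈ 9932.3, ∠ ≈ 4.62°
|T| = 10000 / 9932.3 ≈ 1.0068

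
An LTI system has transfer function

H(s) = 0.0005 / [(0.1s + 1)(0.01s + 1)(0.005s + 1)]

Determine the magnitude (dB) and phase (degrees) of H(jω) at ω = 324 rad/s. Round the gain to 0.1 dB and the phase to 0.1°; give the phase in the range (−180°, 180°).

-112.4 dB, 140.6°

At ω = 324 rad/s:
pole (1 + j324·0.1) = 1 + j32.4 → |·| ≈ 32.415, ∠ ≈ 88.23°
pole (1 + j324·0.01) = 1 + j3.24 → |·| ≈ 3.3908, ∠ ≈ 72.85°
pole (1 + j324·0.005) = 1 + j1.62 → |·| ≈ 1.9038, ∠ ≈ 58.31°
|H| = 0.0005 · 1 / (32.415 · 3.3908 · 1.9038) ≈ 2.3895e-06
Gain = 20 log₁₀(2.3895e-06) ≈ -112.43 dB
∠H = (0°) − (88.23° + 72.85° + 58.31°) = -219.39° ≡ 140.61° (principal value)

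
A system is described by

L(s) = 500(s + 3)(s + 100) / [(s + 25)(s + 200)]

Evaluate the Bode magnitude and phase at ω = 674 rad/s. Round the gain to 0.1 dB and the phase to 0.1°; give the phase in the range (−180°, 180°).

At s = jω = j674:
zero (s+3): 3 + j674 → |·| = √(3²+674²) = √454285 ≈ 674.01, ∠ = arctan(674/3) ≈ 89.74°
zero (s+100): 100 + j674 → |·| = √(100²+674²) = √464276 ≈ 681.38, ∠ = arctan(674/100) ≈ 81.56°
pole (s+25): 25 + j674 → |·| = √(25²+674²) = √454901 ≈ 674.46, ∠ = arctan(674/25) ≈ 87.88°
pole (s+200): 200 + j674 → |·| = √(200²+674²) = √494276 ≈ 703.05, ∠ = arctan(674/200) ≈ 73.47°
|L| = 500 · 4.5926e+05 / 4.7418e+05 ≈ 484.27
Gain = 20 log₁₀(484.27) ≈ 53.70 dB
∠L = 171.30° − 161.35° = 9.95°

53.7 dB, 10.0°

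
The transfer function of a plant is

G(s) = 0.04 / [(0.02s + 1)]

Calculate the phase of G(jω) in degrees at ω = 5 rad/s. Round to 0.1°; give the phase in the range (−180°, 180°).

At ω = 5 rad/s:
pole (1 + j5·0.02) = 1 + j0.1 → |·| ≈ 1.005, ∠ ≈ 5.71°
∠G = (0°) − (5.71°) = -5.71°

-5.7°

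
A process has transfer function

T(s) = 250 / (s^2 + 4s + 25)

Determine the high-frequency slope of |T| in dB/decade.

Each pole contributes −20 dB/decade at high frequency; each zero contributes +20 dB/decade.
Net: 0 zero(s) − 2 pole(s) → -40 dB/decade.

-40 dB/decade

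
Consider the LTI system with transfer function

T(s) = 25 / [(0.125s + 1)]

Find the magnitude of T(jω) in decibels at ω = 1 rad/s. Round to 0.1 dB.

At ω = 1 rad/s:
pole (1 + j1·0.125) = 1 + j0.125 → |·| ≈ 1.0078, ∠ ≈ 7.13°
|T| = 25 · 1 / (1.0078) ≈ 24.807
Gain = 20 log₁₀(24.807) ≈ 27.89 dB

27.9 dB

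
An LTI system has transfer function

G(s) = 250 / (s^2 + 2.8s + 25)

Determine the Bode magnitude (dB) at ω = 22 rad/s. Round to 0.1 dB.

At s = jω = j22:
quadratic: (j22)² + 2.8·j22 + 25 = -459 + j61.6 → |·| ≈ 463.12, ∠ ≈ 172.36°
|G| = 250 / 463.12 ≈ 0.53982
Gain = 20 log₁₀(0.53982) ≈ -5.36 dB

-5.4 dB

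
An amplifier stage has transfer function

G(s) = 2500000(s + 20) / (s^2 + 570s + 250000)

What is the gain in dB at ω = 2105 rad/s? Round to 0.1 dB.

At s = jω = j2105:
zero (s+20): 20 + j2105 → |·| = √(20²+2105²) = √4431425 ≈ 2105.1, ∠ = arctan(2105/20) ≈ 89.46°
quadratic: (j2105)² + 570·j2105 + 250000 = -4181025 + j1199850 → |·| ≈ 4.3498e+06, ∠ ≈ 163.99°
|G| = 2500000 · 2105.1 / 4.3498e+06 ≈ 1209.9
Gain = 20 log₁₀(1209.9) ≈ 61.65 dB

61.7 dB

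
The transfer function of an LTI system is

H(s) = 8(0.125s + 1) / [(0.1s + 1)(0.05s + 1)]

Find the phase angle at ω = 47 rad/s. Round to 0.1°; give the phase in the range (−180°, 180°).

-64.6°

At ω = 47 rad/s:
zero (1 + j47·0.125) = 1 + j5.875 → |·| ≈ 5.9595, ∠ ≈ 80.34°
pole (1 + j47·0.1) = 1 + j4.7 → |·| ≈ 4.8052, ∠ ≈ 77.99°
pole (1 + j47·0.05) = 1 + j2.35 → |·| ≈ 2.5539, ∠ ≈ 66.95°
∠H = (80.34°) − (77.99° + 66.95°) = -64.60°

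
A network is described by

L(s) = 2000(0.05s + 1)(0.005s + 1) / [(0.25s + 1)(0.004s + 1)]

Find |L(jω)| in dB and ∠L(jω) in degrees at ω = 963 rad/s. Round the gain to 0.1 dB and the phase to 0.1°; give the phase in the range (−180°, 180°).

At ω = 963 rad/s:
zero (1 + j963·0.05) = 1 + j48.15 → |·| ≈ 48.16, ∠ ≈ 88.81°
zero (1 + j963·0.005) = 1 + j4.815 → |·| ≈ 4.9177, ∠ ≈ 78.27°
pole (1 + j963·0.25) = 1 + j240.75 → |·| ≈ 240.75, ∠ ≈ 89.76°
pole (1 + j963·0.004) = 1 + j3.852 → |·| ≈ 3.9797, ∠ ≈ 75.45°
|L| = 2000 · 48.16 · 4.9177 / (240.75 · 3.9797) ≈ 494.38
Gain = 20 log₁₀(494.38) ≈ 53.88 dB
∠L = (88.81° + 78.27°) − (89.76° + 75.45°) = 1.87°

53.9 dB, 1.9°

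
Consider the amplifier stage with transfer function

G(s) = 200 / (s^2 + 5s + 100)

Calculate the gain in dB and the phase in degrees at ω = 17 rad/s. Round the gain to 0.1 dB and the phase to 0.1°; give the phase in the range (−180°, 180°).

At s = jω = j17:
quadratic: (j17)² + 5·j17 + 100 = -189 + j85 → |·| ≈ 207.23, ∠ ≈ 155.78°
|G| = 200 / 207.23 ≈ 0.96511
Gain = 20 log₁₀(0.96511) ≈ -0.31 dB
∠G = 0.00° − 155.78° = -155.78°

-0.3 dB, -155.8°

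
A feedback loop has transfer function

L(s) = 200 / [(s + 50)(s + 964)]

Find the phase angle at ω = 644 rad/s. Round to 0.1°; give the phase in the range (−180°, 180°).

-119.3°

At s = jω = j644:
pole (s+50): 50 + j644 → |·| = √(50²+644²) = √417236 ≈ 645.94, ∠ = arctan(644/50) ≈ 85.56°
pole (s+964): 964 + j644 → |·| = √(964²+644²) = √1344032 ≈ 1159.3, ∠ = arctan(644/964) ≈ 33.74°
∠L = 0.00° − 119.30° = -119.30°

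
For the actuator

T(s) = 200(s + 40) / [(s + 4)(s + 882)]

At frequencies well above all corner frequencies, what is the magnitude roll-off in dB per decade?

-20 dB/decade

Each pole contributes −20 dB/decade at high frequency; each zero contributes +20 dB/decade.
Net: 1 zero(s) − 2 pole(s) → -20 dB/decade.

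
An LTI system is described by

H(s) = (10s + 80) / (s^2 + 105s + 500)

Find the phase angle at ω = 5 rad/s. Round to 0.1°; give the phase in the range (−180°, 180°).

Substitute s = j5:
Numerator: 10(j5) + 80 = 80 + j50
Denominator: (j5)^2 + 105(j5) + 500 = 475 + j525
|N| = √(80² + 50²) ≈ 94.34, ∠N ≈ 32.01°
|D| = √(475² + 525²) ≈ 707.99, ∠D ≈ 47.86°
∠H = 32.01° − 47.86° = -15.85°

-15.9°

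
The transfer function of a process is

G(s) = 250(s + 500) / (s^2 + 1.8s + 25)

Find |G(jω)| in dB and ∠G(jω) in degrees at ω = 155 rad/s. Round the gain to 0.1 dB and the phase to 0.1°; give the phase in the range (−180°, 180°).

14.7 dB, -162.1°

At s = jω = j155:
zero (s+500): 500 + j155 → |·| = √(500²+155²) = √274025 ≈ 523.47, ∠ = arctan(155/500) ≈ 17.22°
quadratic: (j155)² + 1.8·j155 + 25 = -24000 + j279 → |·| ≈ 24002, ∠ ≈ 179.33°
|G| = 250 · 523.47 / 24002 ≈ 5.4524
Gain = 20 log₁₀(5.4524) ≈ 14.73 dB
∠G = 17.22° − 179.33° = -162.11°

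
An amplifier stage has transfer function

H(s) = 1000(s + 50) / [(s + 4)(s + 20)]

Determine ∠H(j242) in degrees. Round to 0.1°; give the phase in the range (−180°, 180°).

At s = jω = j242:
zero (s+50): 50 + j242 → |·| = √(50²+242²) = √61064 ≈ 247.11, ∠ = arctan(242/50) ≈ 78.33°
pole (s+4): 4 + j242 → |·| = √(4²+242²) = √58580 ≈ 242.03, ∠ = arctan(242/4) ≈ 89.05°
pole (s+20): 20 + j242 → |·| = √(20²+242²) = √58964 ≈ 242.83, ∠ = arctan(242/20) ≈ 85.28°
∠H = 78.33° − 174.33° = -96.00°

-96.0°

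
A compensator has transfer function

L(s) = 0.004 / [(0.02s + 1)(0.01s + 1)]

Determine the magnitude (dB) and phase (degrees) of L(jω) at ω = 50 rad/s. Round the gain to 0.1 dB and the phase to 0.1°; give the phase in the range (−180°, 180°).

At ω = 50 rad/s:
pole (1 + j50·0.02) = 1 + j1 → |·| ≈ 1.4142, ∠ ≈ 45.00°
pole (1 + j50·0.01) = 1 + j0.5 → |·| ≈ 1.118, ∠ ≈ 26.57°
|L| = 0.004 · 1 / (1.4142 · 1.118) ≈ 0.0025299
Gain = 20 log₁₀(0.0025299) ≈ -51.94 dB
∠L = (0°) − (45.00° + 26.57°) = -71.57°

-51.9 dB, -71.6°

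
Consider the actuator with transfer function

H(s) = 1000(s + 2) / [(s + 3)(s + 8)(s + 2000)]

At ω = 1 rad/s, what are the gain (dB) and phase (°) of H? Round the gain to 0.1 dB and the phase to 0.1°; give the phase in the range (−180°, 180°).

At s = jω = j1:
zero (s+2): 2 + j1 → |·| = √(2²+1²) = √5 ≈ 2.2361, ∠ = arctan(1/2) ≈ 26.57°
pole (s+3): 3 + j1 → |·| = √(3²+1²) = √10 ≈ 3.1623, ∠ = arctan(1/3) ≈ 18.43°
pole (s+8): 8 + j1 → |·| = √(8²+1²) = √65 ≈ 8.0623, ∠ = arctan(1/8) ≈ 7.13°
pole (s+2000): 2000 + j1 → |·| = √(2000²+1²) = √4000001 ≈ 2000, ∠ = arctan(1/2000) ≈ 0.03°
|H| = 1000 · 2.2361 / 50991 ≈ 0.043853
Gain = 20 log₁₀(0.043853) ≈ -27.16 dB
∠H = 26.57° − 25.59° = 0.98°

-27.2 dB, 1.0°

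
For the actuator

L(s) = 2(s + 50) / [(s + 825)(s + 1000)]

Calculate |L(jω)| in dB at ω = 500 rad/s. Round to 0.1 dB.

-60.6 dB

At s = jω = j500:
zero (s+50): 50 + j500 → |·| = √(50²+500²) = √252500 ≈ 502.49, ∠ = arctan(500/50) ≈ 84.29°
pole (s+825): 825 + j500 → |·| = √(825²+500²) = √930625 ≈ 964.69, ∠ = arctan(500/825) ≈ 31.22°
pole (s+1000): 1000 + j500 → |·| = √(1000²+500²) = √1250000 ≈ 1118, ∠ = arctan(500/1000) ≈ 26.57°
|L| = 2 · 502.49 / 1.0785e+06 ≈ 0.00093183
Gain = 20 log₁₀(0.00093183) ≈ -60.61 dB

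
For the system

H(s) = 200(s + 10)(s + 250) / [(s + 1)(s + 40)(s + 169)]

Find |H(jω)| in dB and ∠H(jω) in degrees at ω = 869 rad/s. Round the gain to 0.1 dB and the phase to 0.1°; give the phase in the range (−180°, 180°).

At s = jω = j869:
zero (s+10): 10 + j869 → |·| = √(10²+869²) = √755261 ≈ 869.06, ∠ = arctan(869/10) ≈ 89.34°
zero (s+250): 250 + j869 → |·| = √(250²+869²) = √817661 ≈ 904.25, ∠ = arctan(869/250) ≈ 73.95°
pole (s+1): 1 + j869 → |·| = √(1²+869²) = √755162 ≈ 869, ∠ = arctan(869/1) ≈ 89.93°
pole (s+40): 40 + j869 → |·| = √(40²+869²) = √756761 ≈ 869.92, ∠ = arctan(869/40) ≈ 87.36°
pole (s+169): 169 + j869 → |·| = √(169²+869²) = √783722 ≈ 885.28, ∠ = arctan(869/169) ≈ 78.99°
|H| = 200 · 7.8585e+05 / 6.6924e+08 ≈ 0.23485
Gain = 20 log₁₀(0.23485) ≈ -12.58 dB
∠H = 163.29° − 256.28° = -92.99°

-12.6 dB, -93.0°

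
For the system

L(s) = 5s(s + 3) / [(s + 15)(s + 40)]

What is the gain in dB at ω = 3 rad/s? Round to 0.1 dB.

-19.7 dB

At s = jω = j3:
zero (s+3): 3 + j3 → |·| = √(3²+3²) = √18 ≈ 4.2426, ∠ = arctan(3/3) ≈ 45.00°
zero at origin: s = j3 → |·| = 3, ∠ = 90.00°
pole (s+15): 15 + j3 → |·| = √(15²+3²) = √234 ≈ 15.297, ∠ = arctan(3/15) ≈ 11.31°
pole (s+40): 40 + j3 → |·| = √(40²+3²) = √1609 ≈ 40.112, ∠ = arctan(3/40) ≈ 4.29°
|L| = 5 · 12.728 / 613.59 ≈ 0.10372
Gain = 20 log₁₀(0.10372) ≈ -19.68 dB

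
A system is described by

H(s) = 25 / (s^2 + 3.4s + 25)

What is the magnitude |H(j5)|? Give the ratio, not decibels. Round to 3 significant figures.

1.47

At s = jω = j5:
quadratic: (j5)² + 3.4·j5 + 25 = 0 + j17 → |·| ≈ 17, ∠ ≈ 90.00°
|H| = 25 / 17 ≈ 1.4706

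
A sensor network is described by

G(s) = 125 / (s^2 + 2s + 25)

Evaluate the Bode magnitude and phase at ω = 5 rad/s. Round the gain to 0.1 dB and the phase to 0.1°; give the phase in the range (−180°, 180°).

At s = jω = j5:
quadratic: (j5)² + 2·j5 + 25 = 0 + j10 → |·| ≈ 10, ∠ ≈ 90.00°
|G| = 125 / 10 ≈ 12.5
Gain = 20 log₁₀(12.5) ≈ 21.94 dB
∠G = 0.00° − 90.00° = -90.00°

21.9 dB, -90.0°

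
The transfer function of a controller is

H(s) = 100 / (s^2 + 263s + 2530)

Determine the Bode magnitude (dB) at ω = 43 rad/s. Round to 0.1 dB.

-41.1 dB

Substitute s = j43:
Numerator: 100 = 100 + j0
Denominator: (j43)^2 + 263(j43) + 2530 = 681 + j11309
|N| = √(100² + 0²) ≈ 100, ∠N ≈ 0.00°
|D| = √(681² + 11309²) ≈ 11329, ∠D ≈ 86.55°
|H| = 100 / 11329 ≈ 0.0088269
Gain = 20 log₁₀(0.0088269) ≈ -41.08 dB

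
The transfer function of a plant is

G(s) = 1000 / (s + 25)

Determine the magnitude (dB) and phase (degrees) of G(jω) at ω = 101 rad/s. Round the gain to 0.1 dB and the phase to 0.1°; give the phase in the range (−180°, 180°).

Substitute s = j101:
Numerator: 1000 = 1000 + j0
Denominator: (j101) + 25 = 25 + j101
|N| = √(1000² + 0²) ≈ 1000, ∠N ≈ 0.00°
|D| = √(25² + 101²) ≈ 104.05, ∠D ≈ 76.10°
|G| = 1000 / 104.05 ≈ 9.6108
Gain = 20 log₁₀(9.6108) ≈ 19.66 dB
∠G = 0.00° − 76.10° = -76.10°

19.7 dB, -76.1°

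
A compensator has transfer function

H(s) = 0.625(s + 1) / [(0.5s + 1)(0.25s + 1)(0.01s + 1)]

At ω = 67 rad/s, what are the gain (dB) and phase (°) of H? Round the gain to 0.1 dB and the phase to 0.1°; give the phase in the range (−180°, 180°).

-24.2 dB, -119.6°

At ω = 67 rad/s:
zero (1 + j67·1) = 1 + j67 → |·| ≈ 67.007, ∠ ≈ 89.14°
pole (1 + j67·0.5) = 1 + j33.5 → |·| ≈ 33.515, ∠ ≈ 88.29°
pole (1 + j67·0.25) = 1 + j16.75 → |·| ≈ 16.78, ∠ ≈ 86.58°
pole (1 + j67·0.01) = 1 + j0.67 → |·| ≈ 1.2037, ∠ ≈ 33.82°
|H| = 0.625 · 67.007 / (33.515 · 16.78 · 1.2037) ≈ 0.061866
Gain = 20 log₁₀(0.061866) ≈ -24.17 dB
∠H = (89.14°) − (88.29° + 86.58° + 33.82°) = -119.55°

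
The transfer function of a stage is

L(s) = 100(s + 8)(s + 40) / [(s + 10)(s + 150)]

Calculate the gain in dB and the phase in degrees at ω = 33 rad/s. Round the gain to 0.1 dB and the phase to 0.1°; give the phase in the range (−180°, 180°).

30.4 dB, 30.3°

At s = jω = j33:
zero (s+8): 8 + j33 → |·| = √(8²+33²) = √1153 ≈ 33.956, ∠ = arctan(33/8) ≈ 76.37°
zero (s+40): 40 + j33 → |·| = √(40²+33²) = √2689 ≈ 51.856, ∠ = arctan(33/40) ≈ 39.52°
pole (s+10): 10 + j33 → |·| = √(10²+33²) = √1189 ≈ 34.482, ∠ = arctan(33/10) ≈ 73.14°
pole (s+150): 150 + j33 → |·| = √(150²+33²) = √23589 ≈ 153.59, ∠ = arctan(33/150) ≈ 12.41°
|L| = 100 · 1760.8 / 5296.1 ≈ 33.247
Gain = 20 log₁₀(33.247) ≈ 30.44 dB
∠L = 115.89° − 85.55° = 30.34°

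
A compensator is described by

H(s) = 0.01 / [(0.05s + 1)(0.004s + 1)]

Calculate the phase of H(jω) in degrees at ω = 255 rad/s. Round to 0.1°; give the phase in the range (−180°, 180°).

-131.1°

At ω = 255 rad/s:
pole (1 + j255·0.05) = 1 + j12.75 → |·| ≈ 12.789, ∠ ≈ 85.52°
pole (1 + j255·0.004) = 1 + j1.02 → |·| ≈ 1.4284, ∠ ≈ 45.57°
∠H = (0°) − (85.52° + 45.57°) = -131.09°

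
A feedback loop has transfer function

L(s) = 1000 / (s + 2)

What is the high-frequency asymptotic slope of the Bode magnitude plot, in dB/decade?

-20 dB/decade

Each pole contributes −20 dB/decade at high frequency; each zero contributes +20 dB/decade.
Net: 0 zero(s) − 1 pole(s) → -20 dB/decade.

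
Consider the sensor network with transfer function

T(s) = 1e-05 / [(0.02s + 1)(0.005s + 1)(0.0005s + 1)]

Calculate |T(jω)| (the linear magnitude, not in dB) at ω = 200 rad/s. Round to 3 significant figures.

At ω = 200 rad/s:
pole (1 + j200·0.02) = 1 + j4 → |·| ≈ 4.1231, ∠ ≈ 75.96°
pole (1 + j200·0.005) = 1 + j1 → |·| ≈ 1.4142, ∠ ≈ 45.00°
pole (1 + j200·0.0005) = 1 + j0.1 → |·| ≈ 1.005, ∠ ≈ 5.71°
|T| = 1e-05 · 1 / (4.1231 · 1.4142 · 1.005) ≈ 1.7065e-06

1.71e-06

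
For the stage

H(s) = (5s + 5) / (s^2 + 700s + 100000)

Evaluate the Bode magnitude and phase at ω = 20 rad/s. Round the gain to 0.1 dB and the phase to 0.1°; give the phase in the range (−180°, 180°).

-60.0 dB, 79.1°

Substitute s = j20:
Numerator: 5(j20) + 5 = 5 + j100
Denominator: (j20)^2 + 700(j20) + 100000 = 99600 + j14000
|N| = √(5² + 100²) ≈ 100.12, ∠N ≈ 87.14°
|D| = √(99600² + 14000²) ≈ 1.0058e+05, ∠D ≈ 8.00°
|H| = 100.12 / 1.0058e+05 ≈ 0.00099543
Gain = 20 log₁₀(0.00099543) ≈ -60.04 dB
∠H = 87.14° − 8.00° = 79.14°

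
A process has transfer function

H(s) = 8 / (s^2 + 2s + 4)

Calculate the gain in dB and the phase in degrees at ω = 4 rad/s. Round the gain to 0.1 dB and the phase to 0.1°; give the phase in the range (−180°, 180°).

-5.1 dB, -146.3°

At s = jω = j4:
quadratic: (j4)² + 2·j4 + 4 = -12 + j8 → |·| ≈ 14.422, ∠ ≈ 146.31°
|H| = 8 / 14.422 ≈ 0.55471
Gain = 20 log₁₀(0.55471) ≈ -5.12 dB
∠H = 0.00° − 146.31° = -146.31°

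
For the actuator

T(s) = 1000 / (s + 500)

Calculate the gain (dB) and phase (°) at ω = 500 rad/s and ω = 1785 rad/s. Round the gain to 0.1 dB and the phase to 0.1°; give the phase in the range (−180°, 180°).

ω = 500: 3.0 dB, -45.0°; ω = 1785: -5.4 dB, -74.4°

At s = jω = j500:
pole (s+500): 500 + j500 → |·| = √(500²+500²) = √500000 ≈ 707.11, ∠ = arctan(500/500) ≈ 45.00°
|T| = 1000 / 707.11 ≈ 1.4142
Gain = 20 log₁₀(1.4142) ≈ 3.01 dB
∠T = 0.00° − 45.00° = -45.00°

At s = jω = j1785:
pole (s+500): 500 + j1785 → |·| = √(500²+1785²) = √3436225 ≈ 1853.7, ∠ = arctan(1785/500) ≈ 74.35°
|T| = 1000 / 1853.7 ≈ 0.53946
Gain = 20 log₁₀(0.53946) ≈ -5.36 dB
∠T = 0.00° − 74.35° = -74.35°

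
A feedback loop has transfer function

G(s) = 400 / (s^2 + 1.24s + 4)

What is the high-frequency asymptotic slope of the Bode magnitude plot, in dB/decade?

Each pole contributes −20 dB/decade at high frequency; each zero contributes +20 dB/decade.
Net: 0 zero(s) − 2 pole(s) → -40 dB/decade.

-40 dB/decade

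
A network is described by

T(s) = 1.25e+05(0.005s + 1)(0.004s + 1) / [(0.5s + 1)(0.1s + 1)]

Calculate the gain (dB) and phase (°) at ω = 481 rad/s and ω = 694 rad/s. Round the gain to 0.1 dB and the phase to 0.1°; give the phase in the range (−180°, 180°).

At ω = 481 rad/s:
zero (1 + j481·0.005) = 1 + j2.405 → |·| ≈ 2.6046, ∠ ≈ 67.42°
zero (1 + j481·0.004) = 1 + j1.924 → |·| ≈ 2.1684, ∠ ≈ 62.54°
pole (1 + j481·0.5) = 1 + j240.5 → |·| ≈ 240.5, ∠ ≈ 89.76°
pole (1 + j481·0.1) = 1 + j48.1 → |·| ≈ 48.11, ∠ ≈ 88.81°
|T| = 1.25e+05 · 2.6046 · 2.1684 / (240.5 · 48.11) ≈ 61.015
Gain = 20 log₁₀(61.015) ≈ 35.71 dB
∠T = (67.42° + 62.54°) − (89.76° + 88.81°) = -48.61°

At ω = 694 rad/s:
zero (1 + j694·0.005) = 1 + j3.47 → |·| ≈ 3.6112, ∠ ≈ 73.92°
zero (1 + j694·0.004) = 1 + j2.776 → |·| ≈ 2.9506, ∠ ≈ 70.19°
pole (1 + j694·0.5) = 1 + j347 → |·| ≈ 347, ∠ ≈ 89.83°
pole (1 + j694·0.1) = 1 + j69.4 → |·| ≈ 69.407, ∠ ≈ 89.17°
|T| = 1.25e+05 · 3.6112 · 2.9506 / (347 · 69.407) ≈ 55.302
Gain = 20 log₁₀(55.302) ≈ 34.85 dB
∠T = (73.92° + 70.19°) − (89.83° + 89.17°) = -34.89°

ω = 481: 35.7 dB, -48.6°; ω = 694: 34.9 dB, -34.9°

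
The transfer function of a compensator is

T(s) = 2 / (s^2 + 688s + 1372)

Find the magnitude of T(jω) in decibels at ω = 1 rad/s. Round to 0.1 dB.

-57.7 dB

Substitute s = j1:
Numerator: 2 = 2 + j0
Denominator: (j1)^2 + 688(j1) + 1372 = 1371 + j688
|N| = √(2² + 0²) ≈ 2, ∠N ≈ 0.00°
|D| = √(1371² + 688²) ≈ 1533.9, ∠D ≈ 26.65°
|T| = 2 / 1533.9 ≈ 0.0013039
Gain = 20 log₁₀(0.0013039) ≈ -57.70 dB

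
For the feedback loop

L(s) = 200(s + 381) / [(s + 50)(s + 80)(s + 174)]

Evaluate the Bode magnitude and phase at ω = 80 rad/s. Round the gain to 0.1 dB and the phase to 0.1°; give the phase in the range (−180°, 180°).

At s = jω = j80:
zero (s+381): 381 + j80 → |·| = √(381²+80²) = √151561 ≈ 389.31, ∠ = arctan(80/381) ≈ 11.86°
pole (s+50): 50 + j80 → |·| = √(50²+80²) = √8900 ≈ 94.34, ∠ = arctan(80/50) ≈ 57.99°
pole (s+80): 80 + j80 → |·| = √(80²+80²) = √12800 ≈ 113.14, ∠ = arctan(80/80) ≈ 45.00°
pole (s+174): 174 + j80 → |·| = √(174²+80²) = √36676 ≈ 191.51, ∠ = arctan(80/174) ≈ 24.69°
|L| = 200 · 389.31 / 2.0441e+06 ≈ 0.038091
Gain = 20 log₁₀(0.038091) ≈ -28.38 dB
∠L = 11.86° − 127.68° = -115.82°

-28.4 dB, -115.8°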